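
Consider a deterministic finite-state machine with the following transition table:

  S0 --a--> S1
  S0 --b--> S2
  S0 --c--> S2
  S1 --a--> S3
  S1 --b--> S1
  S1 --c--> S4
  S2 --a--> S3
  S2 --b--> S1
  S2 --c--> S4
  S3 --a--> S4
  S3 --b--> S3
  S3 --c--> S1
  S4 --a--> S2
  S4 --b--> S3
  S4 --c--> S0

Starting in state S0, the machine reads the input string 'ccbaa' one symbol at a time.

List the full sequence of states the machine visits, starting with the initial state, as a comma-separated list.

Answer: S0, S2, S4, S3, S4, S2

Derivation:
Start: S0
  read 'c': S0 --c--> S2
  read 'c': S2 --c--> S4
  read 'b': S4 --b--> S3
  read 'a': S3 --a--> S4
  read 'a': S4 --a--> S2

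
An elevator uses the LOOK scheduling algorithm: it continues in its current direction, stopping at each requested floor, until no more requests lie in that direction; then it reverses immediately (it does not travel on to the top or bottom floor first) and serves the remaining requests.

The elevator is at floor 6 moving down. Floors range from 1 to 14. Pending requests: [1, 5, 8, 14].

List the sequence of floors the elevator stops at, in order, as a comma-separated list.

Answer: 5, 1, 8, 14

Derivation:
Current: 6, moving DOWN
Serve below first (descending): [5, 1]
Then reverse, serve above (ascending): [8, 14]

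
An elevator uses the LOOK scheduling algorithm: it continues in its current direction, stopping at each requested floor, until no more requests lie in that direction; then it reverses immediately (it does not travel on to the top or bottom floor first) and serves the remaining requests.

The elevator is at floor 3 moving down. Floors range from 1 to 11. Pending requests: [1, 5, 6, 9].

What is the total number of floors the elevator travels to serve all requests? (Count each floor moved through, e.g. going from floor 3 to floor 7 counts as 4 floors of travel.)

Start at floor 3 moving down, LOOK stop order: [1, 5, 6, 9]
  3 → 1: |1-3| = 2, total = 2
  1 → 5: |5-1| = 4, total = 6
  5 → 6: |6-5| = 1, total = 7
  6 → 9: |9-6| = 3, total = 10

Answer: 10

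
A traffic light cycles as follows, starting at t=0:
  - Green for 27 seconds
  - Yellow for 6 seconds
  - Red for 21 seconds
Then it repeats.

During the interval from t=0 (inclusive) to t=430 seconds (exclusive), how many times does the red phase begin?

Cycle = 27+6+21 = 54s
red phase starts at t = k*54 + 33 for k=0,1,2,...
Need k*54+33 < 430 → k < 7.352
k ∈ {0, ..., 7} → 8 starts

Answer: 8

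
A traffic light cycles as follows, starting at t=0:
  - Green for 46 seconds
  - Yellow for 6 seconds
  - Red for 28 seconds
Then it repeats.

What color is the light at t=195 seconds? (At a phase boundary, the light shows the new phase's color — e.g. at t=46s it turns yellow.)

Answer: green

Derivation:
Cycle length = 46 + 6 + 28 = 80s
t = 195, phase_t = 195 mod 80 = 35
35 < 46 (green end) → GREEN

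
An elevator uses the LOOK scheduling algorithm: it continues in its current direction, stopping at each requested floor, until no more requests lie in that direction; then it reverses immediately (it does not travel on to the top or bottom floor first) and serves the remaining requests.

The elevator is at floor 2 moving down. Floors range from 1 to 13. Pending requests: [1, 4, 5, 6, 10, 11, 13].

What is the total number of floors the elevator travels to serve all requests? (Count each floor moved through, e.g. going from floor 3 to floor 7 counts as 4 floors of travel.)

Answer: 13

Derivation:
Start at floor 2 moving down, LOOK stop order: [1, 4, 5, 6, 10, 11, 13]
  2 → 1: |1-2| = 1, total = 1
  1 → 4: |4-1| = 3, total = 4
  4 → 5: |5-4| = 1, total = 5
  5 → 6: |6-5| = 1, total = 6
  6 → 10: |10-6| = 4, total = 10
  10 → 11: |11-10| = 1, total = 11
  11 → 13: |13-11| = 2, total = 13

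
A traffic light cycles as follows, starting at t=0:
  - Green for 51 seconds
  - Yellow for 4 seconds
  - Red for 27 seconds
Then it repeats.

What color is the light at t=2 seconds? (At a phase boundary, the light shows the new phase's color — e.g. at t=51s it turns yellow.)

Answer: green

Derivation:
Cycle length = 51 + 4 + 27 = 82s
t = 2, phase_t = 2 mod 82 = 2
2 < 51 (green end) → GREEN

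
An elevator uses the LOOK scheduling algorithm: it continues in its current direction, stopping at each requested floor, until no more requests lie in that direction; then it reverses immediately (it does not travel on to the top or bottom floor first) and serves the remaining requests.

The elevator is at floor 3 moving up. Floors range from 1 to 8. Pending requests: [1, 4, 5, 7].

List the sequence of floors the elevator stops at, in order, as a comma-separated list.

Current: 3, moving UP
Serve above first (ascending): [4, 5, 7]
Then reverse, serve below (descending): [1]

Answer: 4, 5, 7, 1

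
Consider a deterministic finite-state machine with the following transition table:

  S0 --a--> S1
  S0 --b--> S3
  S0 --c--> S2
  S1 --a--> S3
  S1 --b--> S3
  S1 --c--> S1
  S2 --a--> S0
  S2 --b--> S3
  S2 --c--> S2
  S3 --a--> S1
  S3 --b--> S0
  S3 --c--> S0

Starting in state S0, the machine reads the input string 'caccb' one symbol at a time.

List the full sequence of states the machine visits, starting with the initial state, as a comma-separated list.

Answer: S0, S2, S0, S2, S2, S3

Derivation:
Start: S0
  read 'c': S0 --c--> S2
  read 'a': S2 --a--> S0
  read 'c': S0 --c--> S2
  read 'c': S2 --c--> S2
  read 'b': S2 --b--> S3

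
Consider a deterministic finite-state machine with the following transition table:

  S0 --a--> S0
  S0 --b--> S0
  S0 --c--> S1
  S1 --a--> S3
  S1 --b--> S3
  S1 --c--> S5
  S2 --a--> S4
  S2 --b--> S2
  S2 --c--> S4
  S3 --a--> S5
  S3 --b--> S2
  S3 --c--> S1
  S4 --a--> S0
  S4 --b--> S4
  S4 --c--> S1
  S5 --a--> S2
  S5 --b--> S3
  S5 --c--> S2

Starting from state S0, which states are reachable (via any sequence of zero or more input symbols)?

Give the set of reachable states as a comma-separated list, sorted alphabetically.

BFS from S0:
  visit S0: S0--a-->S0 (seen), S0--b-->S0 (seen), S0--c-->S1 (new)
  visit S1: S1--a-->S3 (new), S1--b-->S3 (seen), S1--c-->S5 (new)
  visit S3: S3--a-->S5 (seen), S3--b-->S2 (new), S3--c-->S1 (seen)
  visit S5: S5--a-->S2 (seen), S5--b-->S3 (seen), S5--c-->S2 (seen)
  visit S2: S2--a-->S4 (new), S2--b-->S2 (seen), S2--c-->S4 (seen)
  visit S4: S4--a-->S0 (seen), S4--b-->S4 (seen), S4--c-->S1 (seen)

Answer: S0, S1, S2, S3, S4, S5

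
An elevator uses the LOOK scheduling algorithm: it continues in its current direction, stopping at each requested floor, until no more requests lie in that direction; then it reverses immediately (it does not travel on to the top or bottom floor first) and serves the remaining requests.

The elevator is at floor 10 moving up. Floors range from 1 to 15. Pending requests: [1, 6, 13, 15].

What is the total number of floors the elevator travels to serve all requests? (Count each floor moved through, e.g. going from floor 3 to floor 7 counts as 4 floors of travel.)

Answer: 19

Derivation:
Start at floor 10 moving up, LOOK stop order: [13, 15, 6, 1]
  10 → 13: |13-10| = 3, total = 3
  13 → 15: |15-13| = 2, total = 5
  15 → 6: |6-15| = 9, total = 14
  6 → 1: |1-6| = 5, total = 19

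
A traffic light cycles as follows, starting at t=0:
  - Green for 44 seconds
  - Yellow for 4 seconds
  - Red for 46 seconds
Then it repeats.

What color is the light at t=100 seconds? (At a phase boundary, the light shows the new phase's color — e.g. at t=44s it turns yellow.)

Cycle length = 44 + 4 + 46 = 94s
t = 100, phase_t = 100 mod 94 = 6
6 < 44 (green end) → GREEN

Answer: green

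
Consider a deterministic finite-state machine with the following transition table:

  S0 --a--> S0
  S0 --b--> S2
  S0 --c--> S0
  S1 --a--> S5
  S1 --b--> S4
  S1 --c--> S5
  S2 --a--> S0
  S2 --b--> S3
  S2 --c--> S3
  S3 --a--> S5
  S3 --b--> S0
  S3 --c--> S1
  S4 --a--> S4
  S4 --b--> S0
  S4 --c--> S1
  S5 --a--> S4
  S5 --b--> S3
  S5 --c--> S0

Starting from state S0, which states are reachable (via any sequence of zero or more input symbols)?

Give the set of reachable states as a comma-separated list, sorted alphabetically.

Answer: S0, S1, S2, S3, S4, S5

Derivation:
BFS from S0:
  visit S0: S0--a-->S0 (seen), S0--b-->S2 (new), S0--c-->S0 (seen)
  visit S2: S2--a-->S0 (seen), S2--b-->S3 (new), S2--c-->S3 (seen)
  visit S3: S3--a-->S5 (new), S3--b-->S0 (seen), S3--c-->S1 (new)
  visit S5: S5--a-->S4 (new), S5--b-->S3 (seen), S5--c-->S0 (seen)
  visit S1: S1--a-->S5 (seen), S1--b-->S4 (seen), S1--c-->S5 (seen)
  visit S4: S4--a-->S4 (seen), S4--b-->S0 (seen), S4--c-->S1 (seen)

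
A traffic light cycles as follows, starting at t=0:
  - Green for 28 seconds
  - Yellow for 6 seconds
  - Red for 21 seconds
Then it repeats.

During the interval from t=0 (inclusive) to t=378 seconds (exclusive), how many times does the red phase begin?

Answer: 7

Derivation:
Cycle = 28+6+21 = 55s
red phase starts at t = k*55 + 34 for k=0,1,2,...
Need k*55+34 < 378 → k < 6.255
k ∈ {0, ..., 6} → 7 starts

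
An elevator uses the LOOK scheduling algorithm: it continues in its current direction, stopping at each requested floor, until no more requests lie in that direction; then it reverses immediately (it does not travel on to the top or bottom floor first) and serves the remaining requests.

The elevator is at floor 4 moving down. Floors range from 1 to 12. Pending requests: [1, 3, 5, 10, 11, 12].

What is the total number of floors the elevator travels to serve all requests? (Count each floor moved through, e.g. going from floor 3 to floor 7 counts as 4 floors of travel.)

Answer: 14

Derivation:
Start at floor 4 moving down, LOOK stop order: [3, 1, 5, 10, 11, 12]
  4 → 3: |3-4| = 1, total = 1
  3 → 1: |1-3| = 2, total = 3
  1 → 5: |5-1| = 4, total = 7
  5 → 10: |10-5| = 5, total = 12
  10 → 11: |11-10| = 1, total = 13
  11 → 12: |12-11| = 1, total = 14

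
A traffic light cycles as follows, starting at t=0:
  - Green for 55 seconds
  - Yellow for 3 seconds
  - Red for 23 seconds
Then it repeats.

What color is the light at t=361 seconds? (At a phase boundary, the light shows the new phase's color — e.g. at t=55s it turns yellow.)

Answer: green

Derivation:
Cycle length = 55 + 3 + 23 = 81s
t = 361, phase_t = 361 mod 81 = 37
37 < 55 (green end) → GREEN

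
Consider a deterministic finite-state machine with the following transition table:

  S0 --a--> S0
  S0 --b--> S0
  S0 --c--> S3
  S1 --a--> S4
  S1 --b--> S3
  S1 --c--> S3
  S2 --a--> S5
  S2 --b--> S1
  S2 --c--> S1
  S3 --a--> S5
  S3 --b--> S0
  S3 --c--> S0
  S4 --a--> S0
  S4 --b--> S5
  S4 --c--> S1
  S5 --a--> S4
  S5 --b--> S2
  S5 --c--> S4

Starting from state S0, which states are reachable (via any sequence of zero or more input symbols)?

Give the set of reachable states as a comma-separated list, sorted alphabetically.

Answer: S0, S1, S2, S3, S4, S5

Derivation:
BFS from S0:
  visit S0: S0--a-->S0 (seen), S0--b-->S0 (seen), S0--c-->S3 (new)
  visit S3: S3--a-->S5 (new), S3--b-->S0 (seen), S3--c-->S0 (seen)
  visit S5: S5--a-->S4 (new), S5--b-->S2 (new), S5--c-->S4 (seen)
  visit S4: S4--a-->S0 (seen), S4--b-->S5 (seen), S4--c-->S1 (new)
  visit S2: S2--a-->S5 (seen), S2--b-->S1 (seen), S2--c-->S1 (seen)
  visit S1: S1--a-->S4 (seen), S1--b-->S3 (seen), S1--c-->S3 (seen)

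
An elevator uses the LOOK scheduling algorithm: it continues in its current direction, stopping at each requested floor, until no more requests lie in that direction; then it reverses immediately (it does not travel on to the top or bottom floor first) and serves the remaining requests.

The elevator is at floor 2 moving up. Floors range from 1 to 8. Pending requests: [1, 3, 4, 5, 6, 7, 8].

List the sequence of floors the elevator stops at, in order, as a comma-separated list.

Answer: 3, 4, 5, 6, 7, 8, 1

Derivation:
Current: 2, moving UP
Serve above first (ascending): [3, 4, 5, 6, 7, 8]
Then reverse, serve below (descending): [1]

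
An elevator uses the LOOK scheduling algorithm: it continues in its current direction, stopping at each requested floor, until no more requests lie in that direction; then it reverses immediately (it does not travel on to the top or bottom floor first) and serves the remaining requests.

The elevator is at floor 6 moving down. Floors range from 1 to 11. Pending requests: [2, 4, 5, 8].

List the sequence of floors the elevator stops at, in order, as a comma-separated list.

Current: 6, moving DOWN
Serve below first (descending): [5, 4, 2]
Then reverse, serve above (ascending): [8]

Answer: 5, 4, 2, 8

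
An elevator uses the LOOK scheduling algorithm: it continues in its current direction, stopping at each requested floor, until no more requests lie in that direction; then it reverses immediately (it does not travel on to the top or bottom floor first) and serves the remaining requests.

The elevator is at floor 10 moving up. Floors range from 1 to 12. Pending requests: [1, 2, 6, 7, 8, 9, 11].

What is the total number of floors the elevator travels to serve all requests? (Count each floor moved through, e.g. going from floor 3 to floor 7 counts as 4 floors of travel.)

Start at floor 10 moving up, LOOK stop order: [11, 9, 8, 7, 6, 2, 1]
  10 → 11: |11-10| = 1, total = 1
  11 → 9: |9-11| = 2, total = 3
  9 → 8: |8-9| = 1, total = 4
  8 → 7: |7-8| = 1, total = 5
  7 → 6: |6-7| = 1, total = 6
  6 → 2: |2-6| = 4, total = 10
  2 → 1: |1-2| = 1, total = 11

Answer: 11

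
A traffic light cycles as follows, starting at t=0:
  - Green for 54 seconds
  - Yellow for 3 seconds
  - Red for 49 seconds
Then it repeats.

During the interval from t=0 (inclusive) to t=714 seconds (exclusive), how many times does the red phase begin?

Answer: 7

Derivation:
Cycle = 54+3+49 = 106s
red phase starts at t = k*106 + 57 for k=0,1,2,...
Need k*106+57 < 714 → k < 6.198
k ∈ {0, ..., 6} → 7 starts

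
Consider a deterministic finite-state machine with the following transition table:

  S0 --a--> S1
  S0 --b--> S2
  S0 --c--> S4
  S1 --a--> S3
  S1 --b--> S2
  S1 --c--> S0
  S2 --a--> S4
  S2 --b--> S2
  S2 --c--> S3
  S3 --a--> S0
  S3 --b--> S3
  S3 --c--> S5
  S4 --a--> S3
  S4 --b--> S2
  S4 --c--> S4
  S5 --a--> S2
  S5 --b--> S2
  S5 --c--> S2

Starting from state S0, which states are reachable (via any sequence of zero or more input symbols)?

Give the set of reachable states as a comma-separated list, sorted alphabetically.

Answer: S0, S1, S2, S3, S4, S5

Derivation:
BFS from S0:
  visit S0: S0--a-->S1 (new), S0--b-->S2 (new), S0--c-->S4 (new)
  visit S1: S1--a-->S3 (new), S1--b-->S2 (seen), S1--c-->S0 (seen)
  visit S2: S2--a-->S4 (seen), S2--b-->S2 (seen), S2--c-->S3 (seen)
  visit S4: S4--a-->S3 (seen), S4--b-->S2 (seen), S4--c-->S4 (seen)
  visit S3: S3--a-->S0 (seen), S3--b-->S3 (seen), S3--c-->S5 (new)
  visit S5: S5--a-->S2 (seen), S5--b-->S2 (seen), S5--c-->S2 (seen)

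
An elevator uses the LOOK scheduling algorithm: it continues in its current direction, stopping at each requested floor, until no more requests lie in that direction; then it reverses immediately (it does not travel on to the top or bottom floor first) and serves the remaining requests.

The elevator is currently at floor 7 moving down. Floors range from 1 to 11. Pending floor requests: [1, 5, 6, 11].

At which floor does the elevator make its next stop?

Current floor: 7, direction: down
Requests above: [11]
Requests below: [1, 5, 6]
Moving down and requests lie below → nearest below is max([1, 5, 6]) = 6

Answer: 6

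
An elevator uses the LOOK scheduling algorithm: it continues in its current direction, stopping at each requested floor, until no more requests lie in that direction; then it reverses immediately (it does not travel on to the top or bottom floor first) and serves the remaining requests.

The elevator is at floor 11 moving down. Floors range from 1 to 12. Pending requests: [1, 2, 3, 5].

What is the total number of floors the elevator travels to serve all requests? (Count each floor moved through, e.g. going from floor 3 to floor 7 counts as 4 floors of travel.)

Answer: 10

Derivation:
Start at floor 11 moving down, LOOK stop order: [5, 3, 2, 1]
  11 → 5: |5-11| = 6, total = 6
  5 → 3: |3-5| = 2, total = 8
  3 → 2: |2-3| = 1, total = 9
  2 → 1: |1-2| = 1, total = 10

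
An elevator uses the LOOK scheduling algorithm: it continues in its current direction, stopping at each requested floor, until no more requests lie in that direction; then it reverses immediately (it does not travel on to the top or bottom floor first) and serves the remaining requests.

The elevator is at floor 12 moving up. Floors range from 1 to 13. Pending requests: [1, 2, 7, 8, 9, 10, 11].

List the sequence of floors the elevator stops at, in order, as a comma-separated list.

Current: 12, moving UP
Serve above first (ascending): []
Then reverse, serve below (descending): [11, 10, 9, 8, 7, 2, 1]

Answer: 11, 10, 9, 8, 7, 2, 1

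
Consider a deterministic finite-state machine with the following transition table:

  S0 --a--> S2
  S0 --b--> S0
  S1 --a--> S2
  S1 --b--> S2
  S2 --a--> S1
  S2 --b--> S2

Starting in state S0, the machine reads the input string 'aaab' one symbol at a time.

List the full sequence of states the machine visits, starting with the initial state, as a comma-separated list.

Start: S0
  read 'a': S0 --a--> S2
  read 'a': S2 --a--> S1
  read 'a': S1 --a--> S2
  read 'b': S2 --b--> S2

Answer: S0, S2, S1, S2, S2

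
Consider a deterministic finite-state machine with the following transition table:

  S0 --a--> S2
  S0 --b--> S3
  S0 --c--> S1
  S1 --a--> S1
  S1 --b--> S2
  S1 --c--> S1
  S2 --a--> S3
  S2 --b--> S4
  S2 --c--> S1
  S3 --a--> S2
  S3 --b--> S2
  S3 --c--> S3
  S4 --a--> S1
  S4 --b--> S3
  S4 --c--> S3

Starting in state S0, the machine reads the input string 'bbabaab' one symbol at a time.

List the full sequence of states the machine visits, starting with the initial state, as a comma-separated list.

Answer: S0, S3, S2, S3, S2, S3, S2, S4

Derivation:
Start: S0
  read 'b': S0 --b--> S3
  read 'b': S3 --b--> S2
  read 'a': S2 --a--> S3
  read 'b': S3 --b--> S2
  read 'a': S2 --a--> S3
  read 'a': S3 --a--> S2
  read 'b': S2 --b--> S4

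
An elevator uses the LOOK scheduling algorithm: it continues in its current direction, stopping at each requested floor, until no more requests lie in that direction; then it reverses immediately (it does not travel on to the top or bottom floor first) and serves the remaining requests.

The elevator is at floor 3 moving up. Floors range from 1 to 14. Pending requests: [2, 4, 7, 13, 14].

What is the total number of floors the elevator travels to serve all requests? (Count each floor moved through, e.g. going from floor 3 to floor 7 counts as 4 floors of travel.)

Start at floor 3 moving up, LOOK stop order: [4, 7, 13, 14, 2]
  3 → 4: |4-3| = 1, total = 1
  4 → 7: |7-4| = 3, total = 4
  7 → 13: |13-7| = 6, total = 10
  13 → 14: |14-13| = 1, total = 11
  14 → 2: |2-14| = 12, total = 23

Answer: 23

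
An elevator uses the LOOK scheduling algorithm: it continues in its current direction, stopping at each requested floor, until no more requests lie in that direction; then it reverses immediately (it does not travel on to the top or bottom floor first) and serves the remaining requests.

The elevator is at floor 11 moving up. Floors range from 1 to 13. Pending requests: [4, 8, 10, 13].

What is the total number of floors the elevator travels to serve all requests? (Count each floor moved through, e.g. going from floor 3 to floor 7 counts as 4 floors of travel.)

Answer: 11

Derivation:
Start at floor 11 moving up, LOOK stop order: [13, 10, 8, 4]
  11 → 13: |13-11| = 2, total = 2
  13 → 10: |10-13| = 3, total = 5
  10 → 8: |8-10| = 2, total = 7
  8 → 4: |4-8| = 4, total = 11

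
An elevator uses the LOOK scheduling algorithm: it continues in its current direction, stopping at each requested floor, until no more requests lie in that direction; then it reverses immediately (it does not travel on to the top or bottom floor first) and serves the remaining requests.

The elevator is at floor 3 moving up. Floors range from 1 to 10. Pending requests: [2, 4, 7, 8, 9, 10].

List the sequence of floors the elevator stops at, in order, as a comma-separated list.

Current: 3, moving UP
Serve above first (ascending): [4, 7, 8, 9, 10]
Then reverse, serve below (descending): [2]

Answer: 4, 7, 8, 9, 10, 2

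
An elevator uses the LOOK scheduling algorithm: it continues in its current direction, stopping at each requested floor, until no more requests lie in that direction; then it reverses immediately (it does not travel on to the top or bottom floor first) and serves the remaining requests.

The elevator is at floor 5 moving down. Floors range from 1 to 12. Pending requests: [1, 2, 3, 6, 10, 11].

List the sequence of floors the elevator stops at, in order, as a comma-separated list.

Current: 5, moving DOWN
Serve below first (descending): [3, 2, 1]
Then reverse, serve above (ascending): [6, 10, 11]

Answer: 3, 2, 1, 6, 10, 11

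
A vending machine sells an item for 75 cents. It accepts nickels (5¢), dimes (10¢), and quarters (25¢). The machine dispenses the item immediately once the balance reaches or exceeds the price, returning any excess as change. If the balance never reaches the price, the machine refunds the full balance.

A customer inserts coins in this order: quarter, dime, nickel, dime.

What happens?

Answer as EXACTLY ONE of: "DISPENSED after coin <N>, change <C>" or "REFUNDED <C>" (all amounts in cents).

Answer: REFUNDED 50

Derivation:
Price: 75¢
Coin 1 (quarter, 25¢): balance = 25¢
Coin 2 (dime, 10¢): balance = 35¢
Coin 3 (nickel, 5¢): balance = 40¢
Coin 4 (dime, 10¢): balance = 50¢
All coins inserted, balance 50¢ < price 75¢ → REFUND 50¢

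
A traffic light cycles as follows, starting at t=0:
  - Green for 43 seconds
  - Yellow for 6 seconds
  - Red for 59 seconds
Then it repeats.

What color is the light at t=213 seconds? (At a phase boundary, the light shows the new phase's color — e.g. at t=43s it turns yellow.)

Cycle length = 43 + 6 + 59 = 108s
t = 213, phase_t = 213 mod 108 = 105
105 >= 49 → RED

Answer: red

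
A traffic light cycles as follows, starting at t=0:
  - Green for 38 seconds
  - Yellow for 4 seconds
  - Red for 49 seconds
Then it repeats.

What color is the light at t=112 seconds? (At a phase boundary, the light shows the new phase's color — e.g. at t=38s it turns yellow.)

Cycle length = 38 + 4 + 49 = 91s
t = 112, phase_t = 112 mod 91 = 21
21 < 38 (green end) → GREEN

Answer: green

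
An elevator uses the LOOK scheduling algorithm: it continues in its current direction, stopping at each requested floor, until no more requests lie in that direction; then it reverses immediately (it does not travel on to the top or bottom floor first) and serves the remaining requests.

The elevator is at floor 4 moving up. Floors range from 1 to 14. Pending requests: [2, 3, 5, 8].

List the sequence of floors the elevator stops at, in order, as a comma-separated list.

Current: 4, moving UP
Serve above first (ascending): [5, 8]
Then reverse, serve below (descending): [3, 2]

Answer: 5, 8, 3, 2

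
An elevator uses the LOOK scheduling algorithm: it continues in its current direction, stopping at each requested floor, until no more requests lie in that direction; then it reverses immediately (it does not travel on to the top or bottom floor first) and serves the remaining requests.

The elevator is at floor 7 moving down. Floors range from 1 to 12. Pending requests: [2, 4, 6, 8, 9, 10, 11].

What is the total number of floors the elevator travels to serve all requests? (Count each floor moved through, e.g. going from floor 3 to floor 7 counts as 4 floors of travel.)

Answer: 14

Derivation:
Start at floor 7 moving down, LOOK stop order: [6, 4, 2, 8, 9, 10, 11]
  7 → 6: |6-7| = 1, total = 1
  6 → 4: |4-6| = 2, total = 3
  4 → 2: |2-4| = 2, total = 5
  2 → 8: |8-2| = 6, total = 11
  8 → 9: |9-8| = 1, total = 12
  9 → 10: |10-9| = 1, total = 13
  10 → 11: |11-10| = 1, total = 14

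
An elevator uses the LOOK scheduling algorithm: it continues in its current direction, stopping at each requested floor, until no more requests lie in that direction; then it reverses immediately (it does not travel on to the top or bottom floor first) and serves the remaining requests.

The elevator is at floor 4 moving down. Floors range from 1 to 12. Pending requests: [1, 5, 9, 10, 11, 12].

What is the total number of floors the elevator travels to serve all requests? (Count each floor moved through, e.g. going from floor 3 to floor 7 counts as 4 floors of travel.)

Answer: 14

Derivation:
Start at floor 4 moving down, LOOK stop order: [1, 5, 9, 10, 11, 12]
  4 → 1: |1-4| = 3, total = 3
  1 → 5: |5-1| = 4, total = 7
  5 → 9: |9-5| = 4, total = 11
  9 → 10: |10-9| = 1, total = 12
  10 → 11: |11-10| = 1, total = 13
  11 → 12: |12-11| = 1, total = 14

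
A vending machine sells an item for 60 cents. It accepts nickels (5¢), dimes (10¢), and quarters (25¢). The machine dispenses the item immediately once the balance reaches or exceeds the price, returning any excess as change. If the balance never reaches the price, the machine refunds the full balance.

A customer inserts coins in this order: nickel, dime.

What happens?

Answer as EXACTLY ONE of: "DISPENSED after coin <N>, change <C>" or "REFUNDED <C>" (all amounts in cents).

Answer: REFUNDED 15

Derivation:
Price: 60¢
Coin 1 (nickel, 5¢): balance = 5¢
Coin 2 (dime, 10¢): balance = 15¢
All coins inserted, balance 15¢ < price 60¢ → REFUND 15¢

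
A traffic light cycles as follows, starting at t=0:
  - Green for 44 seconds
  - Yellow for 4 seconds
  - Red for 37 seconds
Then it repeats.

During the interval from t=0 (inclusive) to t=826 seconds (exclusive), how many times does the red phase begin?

Answer: 10

Derivation:
Cycle = 44+4+37 = 85s
red phase starts at t = k*85 + 48 for k=0,1,2,...
Need k*85+48 < 826 → k < 9.153
k ∈ {0, ..., 9} → 10 starts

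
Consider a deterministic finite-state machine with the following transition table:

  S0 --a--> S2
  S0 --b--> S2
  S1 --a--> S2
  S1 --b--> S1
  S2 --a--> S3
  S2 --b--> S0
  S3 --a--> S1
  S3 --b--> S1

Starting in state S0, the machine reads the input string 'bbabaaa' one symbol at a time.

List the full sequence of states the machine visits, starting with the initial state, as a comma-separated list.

Answer: S0, S2, S0, S2, S0, S2, S3, S1

Derivation:
Start: S0
  read 'b': S0 --b--> S2
  read 'b': S2 --b--> S0
  read 'a': S0 --a--> S2
  read 'b': S2 --b--> S0
  read 'a': S0 --a--> S2
  read 'a': S2 --a--> S3
  read 'a': S3 --a--> S1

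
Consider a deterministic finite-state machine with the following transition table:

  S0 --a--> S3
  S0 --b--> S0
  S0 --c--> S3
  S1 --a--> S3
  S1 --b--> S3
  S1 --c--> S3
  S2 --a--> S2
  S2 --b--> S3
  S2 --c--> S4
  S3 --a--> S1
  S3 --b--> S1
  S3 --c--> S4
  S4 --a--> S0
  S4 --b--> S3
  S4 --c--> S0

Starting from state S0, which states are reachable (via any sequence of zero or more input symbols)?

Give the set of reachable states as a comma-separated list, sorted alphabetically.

Answer: S0, S1, S3, S4

Derivation:
BFS from S0:
  visit S0: S0--a-->S3 (new), S0--b-->S0 (seen), S0--c-->S3 (seen)
  visit S3: S3--a-->S1 (new), S3--b-->S1 (seen), S3--c-->S4 (new)
  visit S1: S1--a-->S3 (seen), S1--b-->S3 (seen), S1--c-->S3 (seen)
  visit S4: S4--a-->S0 (seen), S4--b-->S3 (seen), S4--c-->S0 (seen)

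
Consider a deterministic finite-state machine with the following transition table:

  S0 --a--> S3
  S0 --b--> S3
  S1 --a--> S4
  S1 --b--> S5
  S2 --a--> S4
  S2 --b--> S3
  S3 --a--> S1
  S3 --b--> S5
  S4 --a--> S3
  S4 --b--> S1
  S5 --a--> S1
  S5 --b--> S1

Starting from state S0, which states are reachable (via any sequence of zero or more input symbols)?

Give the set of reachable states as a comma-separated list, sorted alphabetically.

Answer: S0, S1, S3, S4, S5

Derivation:
BFS from S0:
  visit S0: S0--a-->S3 (new), S0--b-->S3 (seen)
  visit S3: S3--a-->S1 (new), S3--b-->S5 (new)
  visit S1: S1--a-->S4 (new), S1--b-->S5 (seen)
  visit S5: S5--a-->S1 (seen), S5--b-->S1 (seen)
  visit S4: S4--a-->S3 (seen), S4--b-->S1 (seen)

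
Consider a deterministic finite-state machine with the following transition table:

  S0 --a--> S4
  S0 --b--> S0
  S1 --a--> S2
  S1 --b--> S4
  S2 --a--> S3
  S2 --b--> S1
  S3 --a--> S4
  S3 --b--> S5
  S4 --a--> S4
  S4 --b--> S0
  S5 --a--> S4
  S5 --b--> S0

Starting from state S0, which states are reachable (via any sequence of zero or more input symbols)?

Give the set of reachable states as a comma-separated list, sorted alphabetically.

BFS from S0:
  visit S0: S0--a-->S4 (new), S0--b-->S0 (seen)
  visit S4: S4--a-->S4 (seen), S4--b-->S0 (seen)

Answer: S0, S4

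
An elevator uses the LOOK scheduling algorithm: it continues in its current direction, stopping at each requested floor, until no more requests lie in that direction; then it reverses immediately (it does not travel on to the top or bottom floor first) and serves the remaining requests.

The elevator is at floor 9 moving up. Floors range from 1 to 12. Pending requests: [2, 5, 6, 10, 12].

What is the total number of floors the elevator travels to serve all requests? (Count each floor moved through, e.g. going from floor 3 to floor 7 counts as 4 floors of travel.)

Answer: 13

Derivation:
Start at floor 9 moving up, LOOK stop order: [10, 12, 6, 5, 2]
  9 → 10: |10-9| = 1, total = 1
  10 → 12: |12-10| = 2, total = 3
  12 → 6: |6-12| = 6, total = 9
  6 → 5: |5-6| = 1, total = 10
  5 → 2: |2-5| = 3, total = 13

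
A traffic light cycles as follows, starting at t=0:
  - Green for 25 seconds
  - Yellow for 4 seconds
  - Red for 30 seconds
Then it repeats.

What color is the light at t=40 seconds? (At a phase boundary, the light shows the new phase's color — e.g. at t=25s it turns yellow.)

Answer: red

Derivation:
Cycle length = 25 + 4 + 30 = 59s
t = 40, phase_t = 40 mod 59 = 40
40 >= 29 → RED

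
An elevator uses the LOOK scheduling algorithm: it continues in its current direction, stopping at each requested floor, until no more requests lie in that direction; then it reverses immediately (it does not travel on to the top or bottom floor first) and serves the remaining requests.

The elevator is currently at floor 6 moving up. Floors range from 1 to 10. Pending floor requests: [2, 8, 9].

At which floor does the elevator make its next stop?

Current floor: 6, direction: up
Requests above: [8, 9]
Requests below: [2]
Moving up and requests lie above → nearest above is min([8, 9]) = 8

Answer: 8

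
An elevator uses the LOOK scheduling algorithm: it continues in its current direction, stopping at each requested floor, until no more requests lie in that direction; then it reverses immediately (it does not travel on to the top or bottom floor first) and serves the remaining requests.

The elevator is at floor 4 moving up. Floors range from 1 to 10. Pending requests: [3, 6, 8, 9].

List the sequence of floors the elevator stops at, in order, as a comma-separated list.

Current: 4, moving UP
Serve above first (ascending): [6, 8, 9]
Then reverse, serve below (descending): [3]

Answer: 6, 8, 9, 3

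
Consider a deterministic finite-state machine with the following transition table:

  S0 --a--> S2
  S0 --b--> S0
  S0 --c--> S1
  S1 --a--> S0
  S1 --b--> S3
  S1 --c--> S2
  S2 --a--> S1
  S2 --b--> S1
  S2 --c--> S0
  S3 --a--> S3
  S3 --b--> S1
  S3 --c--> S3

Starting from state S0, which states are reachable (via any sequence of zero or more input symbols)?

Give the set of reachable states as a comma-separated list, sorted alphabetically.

BFS from S0:
  visit S0: S0--a-->S2 (new), S0--b-->S0 (seen), S0--c-->S1 (new)
  visit S2: S2--a-->S1 (seen), S2--b-->S1 (seen), S2--c-->S0 (seen)
  visit S1: S1--a-->S0 (seen), S1--b-->S3 (new), S1--c-->S2 (seen)
  visit S3: S3--a-->S3 (seen), S3--b-->S1 (seen), S3--c-->S3 (seen)

Answer: S0, S1, S2, S3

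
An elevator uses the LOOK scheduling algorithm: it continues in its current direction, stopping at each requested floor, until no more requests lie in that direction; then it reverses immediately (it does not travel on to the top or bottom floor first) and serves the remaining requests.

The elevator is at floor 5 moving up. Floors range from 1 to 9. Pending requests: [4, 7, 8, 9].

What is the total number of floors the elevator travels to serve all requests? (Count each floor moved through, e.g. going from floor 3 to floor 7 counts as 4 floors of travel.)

Answer: 9

Derivation:
Start at floor 5 moving up, LOOK stop order: [7, 8, 9, 4]
  5 → 7: |7-5| = 2, total = 2
  7 → 8: |8-7| = 1, total = 3
  8 → 9: |9-8| = 1, total = 4
  9 → 4: |4-9| = 5, total = 9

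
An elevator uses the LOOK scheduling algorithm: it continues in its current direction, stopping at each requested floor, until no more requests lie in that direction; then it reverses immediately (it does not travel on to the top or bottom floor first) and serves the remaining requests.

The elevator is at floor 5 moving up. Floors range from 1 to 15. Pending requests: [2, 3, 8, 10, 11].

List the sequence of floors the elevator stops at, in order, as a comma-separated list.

Answer: 8, 10, 11, 3, 2

Derivation:
Current: 5, moving UP
Serve above first (ascending): [8, 10, 11]
Then reverse, serve below (descending): [3, 2]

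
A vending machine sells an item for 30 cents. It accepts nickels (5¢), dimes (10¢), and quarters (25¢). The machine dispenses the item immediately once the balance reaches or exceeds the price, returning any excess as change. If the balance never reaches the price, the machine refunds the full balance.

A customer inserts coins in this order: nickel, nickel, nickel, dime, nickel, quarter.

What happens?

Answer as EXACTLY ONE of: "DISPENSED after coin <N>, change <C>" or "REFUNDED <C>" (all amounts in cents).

Answer: DISPENSED after coin 5, change 0

Derivation:
Price: 30¢
Coin 1 (nickel, 5¢): balance = 5¢
Coin 2 (nickel, 5¢): balance = 10¢
Coin 3 (nickel, 5¢): balance = 15¢
Coin 4 (dime, 10¢): balance = 25¢
Coin 5 (nickel, 5¢): balance = 30¢
  → balance >= price → DISPENSE, change = 30 - 30 = 0¢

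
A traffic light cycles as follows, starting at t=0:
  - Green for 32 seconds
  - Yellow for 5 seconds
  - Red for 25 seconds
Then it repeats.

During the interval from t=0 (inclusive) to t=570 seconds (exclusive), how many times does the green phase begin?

Answer: 10

Derivation:
Cycle = 32+5+25 = 62s
green phase starts at t = k*62 + 0 for k=0,1,2,...
Need k*62+0 < 570 → k < 9.194
k ∈ {0, ..., 9} → 10 starts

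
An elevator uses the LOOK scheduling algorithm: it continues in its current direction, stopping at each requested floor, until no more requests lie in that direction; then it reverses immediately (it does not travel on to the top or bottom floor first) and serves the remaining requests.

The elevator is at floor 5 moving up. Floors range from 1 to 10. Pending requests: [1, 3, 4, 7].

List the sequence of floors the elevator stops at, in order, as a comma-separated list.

Answer: 7, 4, 3, 1

Derivation:
Current: 5, moving UP
Serve above first (ascending): [7]
Then reverse, serve below (descending): [4, 3, 1]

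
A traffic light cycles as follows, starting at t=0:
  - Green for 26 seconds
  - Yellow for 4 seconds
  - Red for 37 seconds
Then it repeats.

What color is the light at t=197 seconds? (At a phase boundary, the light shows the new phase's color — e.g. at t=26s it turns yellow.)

Cycle length = 26 + 4 + 37 = 67s
t = 197, phase_t = 197 mod 67 = 63
63 >= 30 → RED

Answer: red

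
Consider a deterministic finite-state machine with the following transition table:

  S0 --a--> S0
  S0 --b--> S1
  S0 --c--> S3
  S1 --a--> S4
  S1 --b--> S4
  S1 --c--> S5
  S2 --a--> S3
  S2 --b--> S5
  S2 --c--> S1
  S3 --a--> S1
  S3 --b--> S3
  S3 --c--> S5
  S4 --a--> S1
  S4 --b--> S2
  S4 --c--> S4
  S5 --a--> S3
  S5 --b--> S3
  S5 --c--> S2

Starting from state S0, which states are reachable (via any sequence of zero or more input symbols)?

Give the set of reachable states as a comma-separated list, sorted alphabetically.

BFS from S0:
  visit S0: S0--a-->S0 (seen), S0--b-->S1 (new), S0--c-->S3 (new)
  visit S1: S1--a-->S4 (new), S1--b-->S4 (seen), S1--c-->S5 (new)
  visit S3: S3--a-->S1 (seen), S3--b-->S3 (seen), S3--c-->S5 (seen)
  visit S4: S4--a-->S1 (seen), S4--b-->S2 (new), S4--c-->S4 (seen)
  visit S5: S5--a-->S3 (seen), S5--b-->S3 (seen), S5--c-->S2 (seen)
  visit S2: S2--a-->S3 (seen), S2--b-->S5 (seen), S2--c-->S1 (seen)

Answer: S0, S1, S2, S3, S4, S5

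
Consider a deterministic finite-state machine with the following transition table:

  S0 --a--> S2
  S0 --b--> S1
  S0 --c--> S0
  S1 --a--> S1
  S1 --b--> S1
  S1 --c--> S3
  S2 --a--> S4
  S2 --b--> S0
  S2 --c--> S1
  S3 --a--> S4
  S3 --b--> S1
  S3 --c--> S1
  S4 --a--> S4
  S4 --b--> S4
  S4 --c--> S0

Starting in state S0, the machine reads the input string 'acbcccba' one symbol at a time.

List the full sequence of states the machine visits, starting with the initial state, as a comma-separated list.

Answer: S0, S2, S1, S1, S3, S1, S3, S1, S1

Derivation:
Start: S0
  read 'a': S0 --a--> S2
  read 'c': S2 --c--> S1
  read 'b': S1 --b--> S1
  read 'c': S1 --c--> S3
  read 'c': S3 --c--> S1
  read 'c': S1 --c--> S3
  read 'b': S3 --b--> S1
  read 'a': S1 --a--> S1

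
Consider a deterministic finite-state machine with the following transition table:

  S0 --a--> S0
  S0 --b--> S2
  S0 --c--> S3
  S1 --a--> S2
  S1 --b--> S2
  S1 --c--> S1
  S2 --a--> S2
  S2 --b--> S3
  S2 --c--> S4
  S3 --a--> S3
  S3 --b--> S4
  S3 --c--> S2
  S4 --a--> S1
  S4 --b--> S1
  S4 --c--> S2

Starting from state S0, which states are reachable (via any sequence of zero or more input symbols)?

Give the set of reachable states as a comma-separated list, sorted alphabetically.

BFS from S0:
  visit S0: S0--a-->S0 (seen), S0--b-->S2 (new), S0--c-->S3 (new)
  visit S2: S2--a-->S2 (seen), S2--b-->S3 (seen), S2--c-->S4 (new)
  visit S3: S3--a-->S3 (seen), S3--b-->S4 (seen), S3--c-->S2 (seen)
  visit S4: S4--a-->S1 (new), S4--b-->S1 (seen), S4--c-->S2 (seen)
  visit S1: S1--a-->S2 (seen), S1--b-->S2 (seen), S1--c-->S1 (seen)

Answer: S0, S1, S2, S3, S4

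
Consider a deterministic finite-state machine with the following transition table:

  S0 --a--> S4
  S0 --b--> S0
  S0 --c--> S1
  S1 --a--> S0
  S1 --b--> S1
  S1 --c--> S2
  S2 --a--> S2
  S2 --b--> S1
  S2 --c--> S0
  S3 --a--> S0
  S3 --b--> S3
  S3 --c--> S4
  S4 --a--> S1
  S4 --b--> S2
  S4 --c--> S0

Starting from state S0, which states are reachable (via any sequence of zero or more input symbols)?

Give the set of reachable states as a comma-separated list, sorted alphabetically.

Answer: S0, S1, S2, S4

Derivation:
BFS from S0:
  visit S0: S0--a-->S4 (new), S0--b-->S0 (seen), S0--c-->S1 (new)
  visit S4: S4--a-->S1 (seen), S4--b-->S2 (new), S4--c-->S0 (seen)
  visit S1: S1--a-->S0 (seen), S1--b-->S1 (seen), S1--c-->S2 (seen)
  visit S2: S2--a-->S2 (seen), S2--b-->S1 (seen), S2--c-->S0 (seen)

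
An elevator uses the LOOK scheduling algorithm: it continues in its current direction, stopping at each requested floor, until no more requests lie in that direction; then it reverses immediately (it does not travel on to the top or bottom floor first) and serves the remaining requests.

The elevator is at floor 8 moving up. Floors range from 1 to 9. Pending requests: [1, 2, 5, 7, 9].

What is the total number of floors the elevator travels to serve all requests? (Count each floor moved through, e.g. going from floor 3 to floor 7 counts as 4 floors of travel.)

Start at floor 8 moving up, LOOK stop order: [9, 7, 5, 2, 1]
  8 → 9: |9-8| = 1, total = 1
  9 → 7: |7-9| = 2, total = 3
  7 → 5: |5-7| = 2, total = 5
  5 → 2: |2-5| = 3, total = 8
  2 → 1: |1-2| = 1, total = 9

Answer: 9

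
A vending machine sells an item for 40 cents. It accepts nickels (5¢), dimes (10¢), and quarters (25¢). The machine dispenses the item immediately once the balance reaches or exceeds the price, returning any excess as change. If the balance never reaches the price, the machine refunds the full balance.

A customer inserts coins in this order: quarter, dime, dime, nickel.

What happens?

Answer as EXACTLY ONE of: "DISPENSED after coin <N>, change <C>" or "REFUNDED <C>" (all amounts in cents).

Answer: DISPENSED after coin 3, change 5

Derivation:
Price: 40¢
Coin 1 (quarter, 25¢): balance = 25¢
Coin 2 (dime, 10¢): balance = 35¢
Coin 3 (dime, 10¢): balance = 45¢
  → balance >= price → DISPENSE, change = 45 - 40 = 5¢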